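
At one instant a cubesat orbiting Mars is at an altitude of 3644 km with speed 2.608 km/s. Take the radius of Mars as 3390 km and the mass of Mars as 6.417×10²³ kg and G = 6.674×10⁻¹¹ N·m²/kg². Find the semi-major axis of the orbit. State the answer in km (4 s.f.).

μ = GM = 6.674×10⁻¹¹ × 6.417×10²³ = 4.283×10¹³ m³/s².
r = 3390 + 3644 = 7034.0 km = 7.034×10⁶ m.
Specific orbital energy ε = v²/2 − μ/r = (2608)²/2 − 4.283×10¹³/7.034×10⁶ = -2.688×10⁶ J/kg.
Since ε = −μ/(2a), a = −μ/(2ε) = 7.967×10⁶ m = 7967.1 km.

a ≈ 7967 km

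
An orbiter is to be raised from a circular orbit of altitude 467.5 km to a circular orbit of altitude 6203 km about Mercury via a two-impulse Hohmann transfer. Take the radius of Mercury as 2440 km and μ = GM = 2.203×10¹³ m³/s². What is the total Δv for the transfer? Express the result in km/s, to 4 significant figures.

r₁ = 2440 + 467.5 = 2907.5 km = 2.9075×10⁶ m.
r₂ = 2440 + 6203 = 8643.0 km = 8.6430×10⁶ m.
Transfer ellipse a_t = (r₁ + r₂)/2 = 5.775×10⁶ m.
At r₁: circular v_c1 = √(μ/r₁) = 2753 m/s; transfer-periherm v_p = √[μ(2/r₁ − 1/a_t)] = 3367 m/s.
Δv₁ = v_p − v_c1 = 614.8 m/s.
At r₂: circular v_c2 = √(μ/r₂) = 1597 m/s; transfer-apoherm v_a = √[μ(2/r₂ − 1/a_t)] = 1133 m/s.
Δv₂ = v_c2 − v_a = 463.7 m/s.
Total Δv = Δv₁ + Δv₂ = 1079 m/s = 1.079 km/s.

Δv_total ≈ 1.079 km/s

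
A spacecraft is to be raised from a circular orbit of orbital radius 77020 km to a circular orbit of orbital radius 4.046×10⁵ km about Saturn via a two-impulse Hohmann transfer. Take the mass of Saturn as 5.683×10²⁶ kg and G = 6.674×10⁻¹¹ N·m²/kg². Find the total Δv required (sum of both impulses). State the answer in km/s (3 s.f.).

Δv_total ≈ 10.8 km/s

μ = GM = 6.674×10⁻¹¹ × 5.683×10²⁶ = 3.793×10¹⁶ m³/s².
r₁ = 77020 km = 7.702×10⁷ m.
r₂ = 4.046×10⁵ km = 4.046×10⁸ m.
Transfer ellipse a_t = (r₁ + r₂)/2 = 2.408×10⁸ m.
At r₁: circular v_c1 = √(μ/r₁) = 22190 m/s; transfer-perikrone v_p = √[μ(2/r₁ − 1/a_t)] = 28760 m/s.
Δv₁ = v_p − v_c1 = 6573 m/s.
At r₂: circular v_c2 = √(μ/r₂) = 9682 m/s; transfer-apokrone v_a = √[μ(2/r₂ − 1/a_t)] = 5476 m/s.
Δv₂ = v_c2 − v_a = 4206 m/s.
Total Δv = Δv₁ + Δv₂ = 10780 m/s = 10.78 km/s.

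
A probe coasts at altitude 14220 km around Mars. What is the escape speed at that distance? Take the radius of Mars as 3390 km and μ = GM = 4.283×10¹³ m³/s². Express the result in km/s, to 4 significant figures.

v_esc ≈ 2.206 km/s

r = 3390 + 14220 = 17610 km = 1.7610×10⁷ m.
Escape speed v_esc = √(2μ/r) = √(2 × 4.283×10¹³ / 1.761×10⁷) = √(4.864×10⁶) = 2206 m/s.
= 2.206 km/s.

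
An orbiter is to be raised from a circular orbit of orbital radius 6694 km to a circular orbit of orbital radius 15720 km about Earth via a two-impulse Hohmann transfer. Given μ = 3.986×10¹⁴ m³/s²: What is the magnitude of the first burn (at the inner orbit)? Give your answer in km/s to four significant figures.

r₁ = 6694 km = 6.694×10⁶ m.
r₂ = 15720 km = 1.572×10⁷ m.
Transfer ellipse a_t = (r₁ + r₂)/2 = 1.121×10⁷ m.
At r₁: circular v_c1 = √(μ/r₁) = 7717 m/s; transfer-perigee v_p = √[μ(2/r₁ − 1/a_t)] = 9139 m/s.
Δv₁ = v_p − v_c1 = 1423 m/s.
= 1.423 km/s.

Δv ≈ 1.423 km/s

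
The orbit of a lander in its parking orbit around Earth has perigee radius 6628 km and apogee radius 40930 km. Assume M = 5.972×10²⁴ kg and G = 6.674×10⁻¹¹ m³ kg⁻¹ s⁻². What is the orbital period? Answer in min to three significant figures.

T ≈ 608 min

μ = GM = 6.674×10⁻¹¹ × 5.972×10²⁴ = 3.986×10¹⁴ m³/s².
Semi-major axis a = (r_p + r_a)/2 = (6628.0 + 40930)/2 = 23779 km = 2.378×10⁷ m.
By Kepler's third law T = 2π√(a³/μ) = 2π × 5.808×10³ = 3.649×10⁴ s.
= 608.2 min.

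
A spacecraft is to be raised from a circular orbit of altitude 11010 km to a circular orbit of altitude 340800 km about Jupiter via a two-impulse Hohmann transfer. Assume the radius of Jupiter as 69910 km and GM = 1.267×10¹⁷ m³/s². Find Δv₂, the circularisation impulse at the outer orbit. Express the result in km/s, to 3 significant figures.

r₁ = 69910 + 11010 = 80920 km = 8.0920×10⁷ m.
r₂ = 69910 + 340800 = 410710 km = 4.1071×10⁸ m.
Transfer ellipse a_t = (r₁ + r₂)/2 = 2.458×10⁸ m.
At r₁: circular v_c1 = √(μ/r₁) = 39570 m/s; transfer-perijove v_p = √[μ(2/r₁ − 1/a_t)] = 51150 m/s.
At r₂: circular v_c2 = √(μ/r₂) = 17560 m/s; transfer-apojove v_a = √[μ(2/r₂ − 1/a_t)] = 10080 m/s.
Δv₂ = v_c2 − v_a = 7487 m/s.
= 7.487 km/s.

Δv ≈ 7.49 km/s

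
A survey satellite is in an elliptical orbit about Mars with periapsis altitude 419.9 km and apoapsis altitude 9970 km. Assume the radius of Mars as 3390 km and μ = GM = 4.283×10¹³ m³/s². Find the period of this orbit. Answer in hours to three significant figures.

T ≈ 6.71 hours

r_p = 3390 + 419.9 = 3809.9 km = 3.8099×10⁶ m.
r_a = 3390 + 9970 = 13360 km = 1.3360×10⁷ m.
Semi-major axis a = (r_p + r_a)/2 = (3809.9 + 13360)/2 = 8585.0 km = 8.585×10⁶ m.
By Kepler's third law T = 2π√(a³/μ) = 2π × 3.844×10³ = 2.415×10⁴ s.
= 6.708 hours.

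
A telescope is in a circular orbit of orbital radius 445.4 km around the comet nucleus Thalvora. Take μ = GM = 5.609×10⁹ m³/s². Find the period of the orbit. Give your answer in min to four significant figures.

r = 445.4 km = 4.454×10⁵ m.
Kepler's third law: T = 2π√(r³/μ) = 2π√((4.454×10⁵)³ / 5.609×10⁹).
r³/μ = 1.575×10⁷ s², so T = 2π × 3.969×10³ = 2.494×10⁴ s.
Converting: 2.494×10⁴ s ÷ 60.00 = 415.6 min.

T ≈ 415.6 min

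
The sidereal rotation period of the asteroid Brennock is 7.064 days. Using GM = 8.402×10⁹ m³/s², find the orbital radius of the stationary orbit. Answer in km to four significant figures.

r_sync ≈ 4296 km

T = 7.064 days = 6.103×10⁵ s.
A synchronous orbit has period T, so by Kepler's third law a = (μT²/4π²)^(1/3).
μT²/4π² = 8.402×10⁹ × (6.103×10⁵)² / 39.48 = 7.928×10¹⁹ m³.
a = 4.296×10⁶ m = 4295.9 km.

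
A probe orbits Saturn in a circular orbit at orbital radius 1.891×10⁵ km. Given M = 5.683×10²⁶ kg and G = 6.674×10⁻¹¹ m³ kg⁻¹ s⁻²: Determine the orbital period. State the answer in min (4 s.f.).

μ = GM = 6.674×10⁻¹¹ × 5.683×10²⁶ = 3.793×10¹⁶ m³/s².
r = 1.891×10⁵ km = 1.891×10⁸ m.
Kepler's third law: T = 2π√(r³/μ) = 2π√((1.891×10⁸)³ / 3.793×10¹⁶).
r³/μ = 1.783×10⁸ s², so T = 2π × 1.335×10⁴ = 8.389×10⁴ s.
Converting: 8.389×10⁴ s ÷ 60.00 = 1398 min.

T ≈ 1398 min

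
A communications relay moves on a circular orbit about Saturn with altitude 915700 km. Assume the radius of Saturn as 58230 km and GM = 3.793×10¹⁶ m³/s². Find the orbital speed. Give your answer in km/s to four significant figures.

v ≈ 6.241 km/s

r = 58230 + 915700 = 973930 km = 9.7393×10⁸ m.
For a circular orbit v = √(μ/r) = √(3.793×10¹⁶ / 9.739×10⁸) = √(3.895×10⁷) = 6241 m/s.
That is 6.241 km/s.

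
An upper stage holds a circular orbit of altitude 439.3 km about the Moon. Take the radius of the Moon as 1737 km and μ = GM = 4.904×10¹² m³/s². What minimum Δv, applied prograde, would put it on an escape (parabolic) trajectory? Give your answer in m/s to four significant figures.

r = 1737 + 439.3 = 2176.3 km = 2.1763×10⁶ m.
Circular speed v_c = √(μ/r) = 1501 m/s.
Escape speed v_esc = √(2μ/r) = √2 × v_c = 2123 m/s.
Δv = v_esc − v_c = 621.8 m/s.

Δv ≈ 621.8 m/s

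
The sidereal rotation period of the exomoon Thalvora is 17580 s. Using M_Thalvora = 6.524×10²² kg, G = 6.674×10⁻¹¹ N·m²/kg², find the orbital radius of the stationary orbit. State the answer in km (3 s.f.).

r_sync ≈ 3240 km

μ = GM = 6.674×10⁻¹¹ × 6.524×10²² = 4.354×10¹² m³/s².
A synchronous orbit has period T, so by Kepler's third law a = (μT²/4π²)^(1/3).
μT²/4π² = 4.354×10¹² × (1.758×10⁴)² / 39.48 = 3.409×10¹⁹ m³.
a = 3.242×10⁶ m = 3242.3 km.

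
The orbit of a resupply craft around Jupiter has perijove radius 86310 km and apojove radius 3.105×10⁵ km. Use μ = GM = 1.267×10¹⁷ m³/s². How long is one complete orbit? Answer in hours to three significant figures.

Semi-major axis a = (r_p + r_a)/2 = (86310 + 3.1050×10⁵)/2 = 1.9840×10⁵ km = 1.984×10⁸ m.
By Kepler's third law T = 2π√(a³/μ) = 2π × 7.851×10³ = 4.933×10⁴ s.
= 13.70 hours.

T ≈ 13.7 hours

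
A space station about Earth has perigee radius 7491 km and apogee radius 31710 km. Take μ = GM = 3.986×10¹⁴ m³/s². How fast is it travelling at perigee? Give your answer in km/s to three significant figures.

Semi-major axis a = (r_p + r_a)/2 = 19600 km = 1.960×10⁷ m.
Vis-viva: v² = μ(2/r − 1/a) = 3.986×10¹⁴ × (2.670×10⁻⁷ − 5.102×10⁻⁸) = 8.608×10⁷ m²/s².
v = 9278 m/s = 9.278 km/s.

v ≈ 9.28 km/s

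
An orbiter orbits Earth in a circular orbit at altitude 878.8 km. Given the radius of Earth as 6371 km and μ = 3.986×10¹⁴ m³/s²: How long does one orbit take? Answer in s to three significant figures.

r = 6371 + 878.8 = 7249.8 km = 7.2498×10⁶ m.
Kepler's third law: T = 2π√(r³/μ) = 2π√((7.250×10⁶)³ / 3.986×10¹⁴).
r³/μ = 9.560×10⁵ s², so T = 2π × 9.777×10² = 6.143×10³ s.

T ≈ 6140 s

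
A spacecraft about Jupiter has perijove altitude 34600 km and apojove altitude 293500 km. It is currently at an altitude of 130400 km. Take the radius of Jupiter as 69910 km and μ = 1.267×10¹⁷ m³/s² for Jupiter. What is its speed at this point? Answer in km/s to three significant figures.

v ≈ 26.9 km/s

r_p = 69910 + 34600 = 104510 km = 1.0451×10⁸ m.
r_a = 69910 + 293500 = 363410 km = 3.6341×10⁸ m.
r = 69910 + 130400 = 2.0031×10⁵ km = 2.003×10⁸ m.
Semi-major axis a = (r_p + r_a)/2 = 2.3396×10⁵ km = 2.340×10⁸ m.
Vis-viva: v² = μ(2/r − 1/a) = 1.267×10¹⁷ × (9.985×10⁻⁹ − 4.274×10⁻⁹) = 7.235×10⁸ m²/s².
v = 26900 m/s = 26.90 km/s.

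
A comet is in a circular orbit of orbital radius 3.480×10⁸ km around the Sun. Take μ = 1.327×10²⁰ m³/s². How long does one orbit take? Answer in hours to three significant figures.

r = 3.480×10⁸ km = 3.480×10¹¹ m.
Kepler's third law: T = 2π√(r³/μ) = 2π√((3.480×10¹¹)³ / 1.327×10²⁰).
r³/μ = 3.176×10¹⁴ s², so T = 2π × 1.782×10⁷ = 1.120×10⁸ s.
Converting: 1.120×10⁸ s ÷ 3600 = 31100 hours.

T ≈ 31100 hours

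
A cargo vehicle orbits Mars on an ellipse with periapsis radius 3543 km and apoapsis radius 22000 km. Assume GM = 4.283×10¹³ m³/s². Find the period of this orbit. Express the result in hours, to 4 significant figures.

T ≈ 12.17 hours

Semi-major axis a = (r_p + r_a)/2 = (3543.0 + 22000)/2 = 12772 km = 1.277×10⁷ m.
By Kepler's third law T = 2π√(a³/μ) = 2π × 6.974×10³ = 4.382×10⁴ s.
= 12.17 hours.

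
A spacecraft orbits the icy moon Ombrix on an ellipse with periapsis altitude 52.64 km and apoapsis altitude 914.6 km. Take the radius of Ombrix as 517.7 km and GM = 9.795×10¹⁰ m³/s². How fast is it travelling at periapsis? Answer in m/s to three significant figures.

r_p = 517.7 + 52.64 = 570.34 km = 5.7034×10⁵ m.
r_a = 517.7 + 914.6 = 1432.3 km = 1.4323×10⁶ m.
Semi-major axis a = (r_p + r_a)/2 = 1001.3 km = 1.001×10⁶ m.
Vis-viva: v² = μ(2/r − 1/a) = 9.795×10¹⁰ × (3.507×10⁻⁶ − 9.987×10⁻⁷) = 2.457×10⁵ m²/s².
v = 495.6 m/s.

v ≈ 496 m/s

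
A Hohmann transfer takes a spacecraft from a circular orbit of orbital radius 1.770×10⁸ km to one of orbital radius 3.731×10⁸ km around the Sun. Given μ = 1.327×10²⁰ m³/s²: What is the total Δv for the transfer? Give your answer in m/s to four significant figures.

r₁ = 1.770×10⁸ km = 1.770×10¹¹ m.
r₂ = 3.731×10⁸ km = 3.731×10¹¹ m.
Transfer ellipse a_t = (r₁ + r₂)/2 = 2.750×10¹¹ m.
At r₁: circular v_c1 = √(μ/r₁) = 27380 m/s; transfer-perihelion v_p = √[μ(2/r₁ − 1/a_t)] = 31890 m/s.
Δv₁ = v_p − v_c1 = 4509 m/s.
At r₂: circular v_c2 = √(μ/r₂) = 18860 m/s; transfer-aphelion v_a = √[μ(2/r₂ − 1/a_t)] = 15130 m/s.
Δv₂ = v_c2 − v_a = 3730 m/s.
Total Δv = Δv₁ + Δv₂ = 8240 m/s.

Δv_total ≈ 8240 m/s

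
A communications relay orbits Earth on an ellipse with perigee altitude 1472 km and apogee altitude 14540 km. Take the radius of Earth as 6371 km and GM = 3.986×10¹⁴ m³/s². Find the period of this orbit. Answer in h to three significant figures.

T ≈ 4.77 h

r_p = 6371 + 1472 = 7843.0 km = 7.8430×10⁶ m.
r_a = 6371 + 14540 = 20911 km = 2.0911×10⁷ m.
Semi-major axis a = (r_p + r_a)/2 = (7843.0 + 20911)/2 = 14377 km = 1.438×10⁷ m.
By Kepler's third law T = 2π√(a³/μ) = 2π × 2.730×10³ = 1.716×10⁴ s.
= 4.766 h.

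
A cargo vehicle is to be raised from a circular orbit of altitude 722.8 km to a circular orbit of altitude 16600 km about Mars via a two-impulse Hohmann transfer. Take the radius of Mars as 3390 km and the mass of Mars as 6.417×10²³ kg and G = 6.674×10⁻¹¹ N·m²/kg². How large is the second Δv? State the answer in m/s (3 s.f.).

Δv ≈ 609 m/s

μ = GM = 6.674×10⁻¹¹ × 6.417×10²³ = 4.283×10¹³ m³/s².
r₁ = 3390 + 722.8 = 4112.8 km = 4.1128×10⁶ m.
r₂ = 3390 + 16600 = 19990 km = 1.9990×10⁷ m.
Transfer ellipse a_t = (r₁ + r₂)/2 = 1.205×10⁷ m.
At r₁: circular v_c1 = √(μ/r₁) = 3227 m/s; transfer-periapsis v_p = √[μ(2/r₁ − 1/a_t)] = 4156 m/s.
At r₂: circular v_c2 = √(μ/r₂) = 1464 m/s; transfer-apoapsis v_a = √[μ(2/r₂ − 1/a_t)] = 855.1 m/s.
Δv₂ = v_c2 − v_a = 608.6 m/s.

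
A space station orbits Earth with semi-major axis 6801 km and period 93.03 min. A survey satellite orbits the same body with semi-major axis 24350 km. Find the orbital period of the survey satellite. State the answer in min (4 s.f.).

T₂ ≈ 630.2 min

Kepler's third law: T² ∝ a³, so T₂ = T₁ (a₂/a₁)^(3/2).
a₂/a₁ = 3.580, (a₂/a₁)^(3/2) = 6.775.
T₂ = 93.03 × 6.775 = 630.2 min.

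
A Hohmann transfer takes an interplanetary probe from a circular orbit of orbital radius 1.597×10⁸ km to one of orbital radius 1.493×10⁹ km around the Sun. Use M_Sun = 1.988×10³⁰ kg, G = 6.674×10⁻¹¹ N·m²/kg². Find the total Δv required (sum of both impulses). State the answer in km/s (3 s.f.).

μ = GM = 6.674×10⁻¹¹ × 1.988×10³⁰ = 1.327×10²⁰ m³/s².
r₁ = 1.597×10⁸ km = 1.597×10¹¹ m.
r₂ = 1.493×10⁹ km = 1.493×10¹² m.
Transfer ellipse a_t = (r₁ + r₂)/2 = 8.264×10¹¹ m.
At r₁: circular v_c1 = √(μ/r₁) = 28820 m/s; transfer-perihelion v_p = √[μ(2/r₁ − 1/a_t)] = 38740 m/s.
Δv₁ = v_p − v_c1 = 9920 m/s.
At r₂: circular v_c2 = √(μ/r₂) = 9427 m/s; transfer-aphelion v_a = √[μ(2/r₂ − 1/a_t)] = 4144 m/s.
Δv₂ = v_c2 − v_a = 5283 m/s.
Total Δv = Δv₁ + Δv₂ = 15200 m/s = 15.20 km/s.

Δv_total ≈ 15.2 km/s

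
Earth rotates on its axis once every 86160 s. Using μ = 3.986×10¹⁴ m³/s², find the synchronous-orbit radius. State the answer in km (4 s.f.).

r_sync ≈ 42160 km

A synchronous orbit has period T, so by Kepler's third law a = (μT²/4π²)^(1/3).
μT²/4π² = 3.986×10¹⁴ × (8.616×10⁴)² / 39.48 = 7.495×10²² m³.
a = 4.216×10⁷ m = 42163 km.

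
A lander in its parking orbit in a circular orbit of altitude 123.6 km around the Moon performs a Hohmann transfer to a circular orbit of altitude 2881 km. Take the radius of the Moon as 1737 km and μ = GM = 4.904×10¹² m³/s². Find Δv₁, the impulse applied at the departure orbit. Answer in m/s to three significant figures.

r₁ = 1737 + 123.6 = 1860.6 km = 1.8606×10⁶ m.
r₂ = 1737 + 2881 = 4618.0 km = 4.6180×10⁶ m.
Transfer ellipse a_t = (r₁ + r₂)/2 = 3.239×10⁶ m.
At r₁: circular v_c1 = √(μ/r₁) = 1623 m/s; transfer-perilune v_p = √[μ(2/r₁ − 1/a_t)] = 1938 m/s.
Δv₁ = v_p − v_c1 = 314.9 m/s.

Δv ≈ 315 m/s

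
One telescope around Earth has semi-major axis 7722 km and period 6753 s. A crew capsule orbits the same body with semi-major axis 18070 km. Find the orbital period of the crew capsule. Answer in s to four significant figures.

T₂ ≈ 24170 s

Kepler's third law: T² ∝ a³, so T₂ = T₁ (a₂/a₁)^(3/2).
a₂/a₁ = 2.340, (a₂/a₁)^(3/2) = 3.580.
T₂ = 6753 × 3.580 = 24170 s.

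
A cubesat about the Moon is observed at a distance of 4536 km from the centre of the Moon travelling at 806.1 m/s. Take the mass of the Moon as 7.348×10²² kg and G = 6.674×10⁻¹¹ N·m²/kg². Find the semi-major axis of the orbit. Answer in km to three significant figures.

a ≈ 3240 km

μ = GM = 6.674×10⁻¹¹ × 7.348×10²² = 4.904×10¹² m³/s².
r = 4.536×10⁶ m.
Vis-viva rearranged: 1/a = 2/r − v²/μ = 4.409×10⁻⁷ − 1.325×10⁻⁷ = 3.084×10⁻⁷ m⁻¹.
a = 3.242×10⁶ m = 3242.4 km.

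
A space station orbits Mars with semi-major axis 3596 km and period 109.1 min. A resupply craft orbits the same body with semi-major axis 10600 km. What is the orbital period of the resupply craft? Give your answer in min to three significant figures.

Kepler's third law: T² ∝ a³, so T₂ = T₁ (a₂/a₁)^(3/2).
a₂/a₁ = 2.948, (a₂/a₁)^(3/2) = 5.061.
T₂ = 109.1 × 5.061 = 552.1 min.

T₂ ≈ 552 min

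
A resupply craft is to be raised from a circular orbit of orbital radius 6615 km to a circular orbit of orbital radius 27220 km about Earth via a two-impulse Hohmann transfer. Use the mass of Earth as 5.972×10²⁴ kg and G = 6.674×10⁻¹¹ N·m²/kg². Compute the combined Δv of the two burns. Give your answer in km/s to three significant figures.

μ = GM = 6.674×10⁻¹¹ × 5.972×10²⁴ = 3.986×10¹⁴ m³/s².
r₁ = 6615 km = 6.615×10⁶ m.
r₂ = 27220 km = 2.722×10⁷ m.
Transfer ellipse a_t = (r₁ + r₂)/2 = 1.692×10⁷ m.
At r₁: circular v_c1 = √(μ/r₁) = 7762 m/s; transfer-perigee v_p = √[μ(2/r₁ − 1/a_t)] = 9846 m/s.
Δv₁ = v_p − v_c1 = 2084 m/s.
At r₂: circular v_c2 = √(μ/r₂) = 3827 m/s; transfer-apogee v_a = √[μ(2/r₂ − 1/a_t)] = 2393 m/s.
Δv₂ = v_c2 − v_a = 1434 m/s.
Total Δv = Δv₁ + Δv₂ = 3518 m/s = 3.518 km/s.

Δv_total ≈ 3.52 km/s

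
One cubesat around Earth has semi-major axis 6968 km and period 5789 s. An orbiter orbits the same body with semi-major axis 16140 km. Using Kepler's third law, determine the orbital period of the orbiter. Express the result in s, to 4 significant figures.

Kepler's third law: T² ∝ a³, so T₂ = T₁ (a₂/a₁)^(3/2).
a₂/a₁ = 2.316, (a₂/a₁)^(3/2) = 3.525.
T₂ = 5789 × 3.525 = 20410 s.

T₂ ≈ 20410 s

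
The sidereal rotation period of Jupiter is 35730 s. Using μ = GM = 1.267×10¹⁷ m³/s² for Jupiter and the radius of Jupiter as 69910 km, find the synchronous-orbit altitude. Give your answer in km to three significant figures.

A synchronous orbit has period T, so by Kepler's third law a = (μT²/4π²)^(1/3).
μT²/4π² = 1.267×10¹⁷ × (3.573×10⁴)² / 39.48 = 4.097×10²⁴ m³.
a = 1.600×10⁸ m = 1.6002×10⁵ km.
Altitude h = a − R = 1.6002×10⁵ − 69910 = 90105 km.

h_sync ≈ 90100 km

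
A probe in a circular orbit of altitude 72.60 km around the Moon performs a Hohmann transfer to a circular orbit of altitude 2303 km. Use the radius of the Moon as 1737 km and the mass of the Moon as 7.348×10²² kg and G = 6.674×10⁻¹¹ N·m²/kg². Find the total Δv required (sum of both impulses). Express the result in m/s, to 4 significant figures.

Δv_total ≈ 523.7 m/s

μ = GM = 6.674×10⁻¹¹ × 7.348×10²² = 4.904×10¹² m³/s².
r₁ = 1737 + 72.60 = 1809.6 km = 1.8096×10⁶ m.
r₂ = 1737 + 2303 = 4040.0 km = 4.0400×10⁶ m.
Transfer ellipse a_t = (r₁ + r₂)/2 = 2.925×10⁶ m.
At r₁: circular v_c1 = √(μ/r₁) = 1646 m/s; transfer-perilune v_p = √[μ(2/r₁ − 1/a_t)] = 1935 m/s.
Δv₁ = v_p − v_c1 = 288.6 m/s.
At r₂: circular v_c2 = √(μ/r₂) = 1102 m/s; transfer-apolune v_a = √[μ(2/r₂ − 1/a_t)] = 866.6 m/s.
Δv₂ = v_c2 − v_a = 235.1 m/s.
Total Δv = Δv₁ + Δv₂ = 523.7 m/s.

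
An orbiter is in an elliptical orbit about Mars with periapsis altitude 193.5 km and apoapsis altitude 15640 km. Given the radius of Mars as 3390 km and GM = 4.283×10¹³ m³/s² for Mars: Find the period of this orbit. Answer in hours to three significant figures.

T ≈ 10.1 hours

r_p = 3390 + 193.5 = 3583.5 km = 3.5835×10⁶ m.
r_a = 3390 + 15640 = 19030 km = 1.9030×10⁷ m.
Semi-major axis a = (r_p + r_a)/2 = (3583.5 + 19030)/2 = 11307 km = 1.131×10⁷ m.
By Kepler's third law T = 2π√(a³/μ) = 2π × 5.809×10³ = 3.650×10⁴ s.
= 10.14 hours.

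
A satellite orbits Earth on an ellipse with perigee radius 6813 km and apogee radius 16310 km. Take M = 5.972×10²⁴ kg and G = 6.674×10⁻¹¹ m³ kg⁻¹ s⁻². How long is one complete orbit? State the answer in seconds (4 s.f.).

T ≈ 12370 seconds

μ = GM = 6.674×10⁻¹¹ × 5.972×10²⁴ = 3.986×10¹⁴ m³/s².
Semi-major axis a = (r_p + r_a)/2 = (6813.0 + 16310)/2 = 11562 km = 1.156×10⁷ m.
By Kepler's third law T = 2π√(a³/μ) = 2π × 1.969×10³ = 1.237×10⁴ s.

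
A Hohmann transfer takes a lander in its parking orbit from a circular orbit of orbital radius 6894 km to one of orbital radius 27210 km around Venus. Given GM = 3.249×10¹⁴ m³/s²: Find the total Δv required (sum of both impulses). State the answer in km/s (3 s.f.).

Δv_total ≈ 3.07 km/s

r₁ = 6894 km = 6.894×10⁶ m.
r₂ = 27210 km = 2.721×10⁷ m.
Transfer ellipse a_t = (r₁ + r₂)/2 = 1.705×10⁷ m.
At r₁: circular v_c1 = √(μ/r₁) = 6865 m/s; transfer-periapsis v_p = √[μ(2/r₁ − 1/a_t)] = 8672 m/s.
Δv₁ = v_p − v_c1 = 1807 m/s.
At r₂: circular v_c2 = √(μ/r₂) = 3455 m/s; transfer-apoapsis v_a = √[μ(2/r₂ − 1/a_t)] = 2197 m/s.
Δv₂ = v_c2 − v_a = 1258 m/s.
Total Δv = Δv₁ + Δv₂ = 3065 m/s = 3.065 km/s.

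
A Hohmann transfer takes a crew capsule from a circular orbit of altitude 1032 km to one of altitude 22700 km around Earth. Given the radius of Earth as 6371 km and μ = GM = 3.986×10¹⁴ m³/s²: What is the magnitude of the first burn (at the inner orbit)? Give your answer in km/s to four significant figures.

Δv ≈ 1.927 km/s

r₁ = 6371 + 1032 = 7403.0 km = 7.4030×10⁶ m.
r₂ = 6371 + 22700 = 29071 km = 2.9071×10⁷ m.
Transfer ellipse a_t = (r₁ + r₂)/2 = 1.824×10⁷ m.
At r₁: circular v_c1 = √(μ/r₁) = 7338 m/s; transfer-perigee v_p = √[μ(2/r₁ − 1/a_t)] = 9264 m/s.
Δv₁ = v_p − v_c1 = 1927 m/s.
= 1.927 km/s.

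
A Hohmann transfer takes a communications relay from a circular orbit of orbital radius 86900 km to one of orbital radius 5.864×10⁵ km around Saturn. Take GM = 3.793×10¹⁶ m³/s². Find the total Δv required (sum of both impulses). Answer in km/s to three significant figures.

r₁ = 86900 km = 8.690×10⁷ m.
r₂ = 5.864×10⁵ km = 5.864×10⁸ m.
Transfer ellipse a_t = (r₁ + r₂)/2 = 3.366×10⁸ m.
At r₁: circular v_c1 = √(μ/r₁) = 20890 m/s; transfer-perikrone v_p = √[μ(2/r₁ − 1/a_t)] = 27570 m/s.
Δv₁ = v_p − v_c1 = 6681 m/s.
At r₂: circular v_c2 = √(μ/r₂) = 8043 m/s; transfer-apokrone v_a = √[μ(2/r₂ − 1/a_t)] = 4086 m/s.
Δv₂ = v_c2 − v_a = 3956 m/s.
Total Δv = Δv₁ + Δv₂ = 10640 m/s = 10.64 km/s.

Δv_total ≈ 10.6 km/s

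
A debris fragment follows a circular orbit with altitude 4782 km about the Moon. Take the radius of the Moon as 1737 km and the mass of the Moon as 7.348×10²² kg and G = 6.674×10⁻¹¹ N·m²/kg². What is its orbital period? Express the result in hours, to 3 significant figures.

T ≈ 13.1 hours

μ = GM = 6.674×10⁻¹¹ × 7.348×10²² = 4.904×10¹² m³/s².
r = 1737 + 4782 = 6519.0 km = 6.5190×10⁶ m.
Kepler's third law: T = 2π√(r³/μ) = 2π√((6.519×10⁶)³ / 4.904×10¹²).
r³/μ = 5.649×10⁷ s², so T = 2π × 7.516×10³ = 4.723×10⁴ s.
Converting: 4.723×10⁴ s ÷ 3600 = 13.12 hours.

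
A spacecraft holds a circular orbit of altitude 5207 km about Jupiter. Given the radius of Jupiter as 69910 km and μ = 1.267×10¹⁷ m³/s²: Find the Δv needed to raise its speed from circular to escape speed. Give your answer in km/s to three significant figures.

r = 69910 + 5207 = 75117 km = 7.5117×10⁷ m.
Circular speed v_c = √(μ/r) = 41070 m/s.
Escape speed v_esc = √(2μ/r) = √2 × v_c = 58080 m/s.
Δv = v_esc − v_c = 17010 m/s = 17.01 km/s.

Δv ≈ 17.0 km/s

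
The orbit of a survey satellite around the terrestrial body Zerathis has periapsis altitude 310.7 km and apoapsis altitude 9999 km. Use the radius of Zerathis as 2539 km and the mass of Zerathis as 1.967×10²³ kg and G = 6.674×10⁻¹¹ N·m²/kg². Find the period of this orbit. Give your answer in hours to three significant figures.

T ≈ 10.3 hours

μ = GM = 6.674×10⁻¹¹ × 1.967×10²³ = 1.313×10¹³ m³/s².
r_p = 2539 + 310.7 = 2849.7 km = 2.8497×10⁶ m.
r_a = 2539 + 9999 = 12538 km = 1.2538×10⁷ m.
Semi-major axis a = (r_p + r_a)/2 = (2849.7 + 12538)/2 = 7693.9 km = 7.694×10⁶ m.
By Kepler's third law T = 2π√(a³/μ) = 2π × 5.890×10³ = 3.701×10⁴ s.
= 10.28 hours.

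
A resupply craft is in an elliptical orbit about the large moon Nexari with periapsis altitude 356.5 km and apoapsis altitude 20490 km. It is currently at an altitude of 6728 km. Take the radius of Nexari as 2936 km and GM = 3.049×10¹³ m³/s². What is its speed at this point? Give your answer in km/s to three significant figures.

r_p = 2936 + 356.5 = 3292.5 km = 3.2925×10⁶ m.
r_a = 2936 + 20490 = 23426 km = 2.3426×10⁷ m.
r = 2936 + 6728 = 9664.0 km = 9.664×10⁶ m.
Semi-major axis a = (r_p + r_a)/2 = 13359 km = 1.336×10⁷ m.
Vis-viva: v² = μ(2/r − 1/a) = 3.049×10¹³ × (2.070×10⁻⁷ − 7.485×10⁻⁸) = 4.028×10⁶ m²/s².
v = 2007 m/s = 2.007 km/s.

v ≈ 2.01 km/s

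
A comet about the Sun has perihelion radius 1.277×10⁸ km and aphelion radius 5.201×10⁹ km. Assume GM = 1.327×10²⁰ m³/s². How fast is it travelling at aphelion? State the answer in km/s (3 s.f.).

Semi-major axis a = (r_p + r_a)/2 = 2.6644×10⁹ km = 2.664×10¹² m.
Vis-viva: v² = μ(2/r − 1/a) = 1.327×10²⁰ × (3.845×10⁻¹³ − 3.753×10⁻¹³) = 1.223×10⁶ m²/s².
v = 1106 m/s = 1.106 km/s.

v ≈ 1.11 km/s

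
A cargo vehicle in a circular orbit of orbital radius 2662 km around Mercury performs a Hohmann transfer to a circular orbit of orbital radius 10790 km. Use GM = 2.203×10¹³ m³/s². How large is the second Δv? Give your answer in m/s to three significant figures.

r₁ = 2662 km = 2.662×10⁶ m.
r₂ = 10790 km = 1.079×10⁷ m.
Transfer ellipse a_t = (r₁ + r₂)/2 = 6.726×10⁶ m.
At r₁: circular v_c1 = √(μ/r₁) = 2877 m/s; transfer-periherm v_p = √[μ(2/r₁ − 1/a_t)] = 3644 m/s.
At r₂: circular v_c2 = √(μ/r₂) = 1429 m/s; transfer-apoherm v_a = √[μ(2/r₂ − 1/a_t)] = 898.9 m/s.
Δv₂ = v_c2 − v_a = 530.0 m/s.

Δv ≈ 530 m/s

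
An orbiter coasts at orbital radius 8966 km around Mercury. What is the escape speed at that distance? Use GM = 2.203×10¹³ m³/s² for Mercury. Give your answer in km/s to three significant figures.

v_esc ≈ 2.22 km/s

r = 8966 km = 8.966×10⁶ m.
Escape speed v_esc = √(2μ/r) = √(2 × 2.203×10¹³ / 8.966×10⁶) = √(4.914×10⁶) = 2217 m/s.
= 2.217 km/s.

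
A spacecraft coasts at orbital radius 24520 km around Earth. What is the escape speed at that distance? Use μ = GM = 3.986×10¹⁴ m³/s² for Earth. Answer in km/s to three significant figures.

v_esc ≈ 5.70 km/s

r = 24520 km = 2.452×10⁷ m.
Escape speed v_esc = √(2μ/r) = √(2 × 3.986×10¹⁴ / 2.452×10⁷) = √(3.251×10⁷) = 5702 m/s.
= 5.702 km/s.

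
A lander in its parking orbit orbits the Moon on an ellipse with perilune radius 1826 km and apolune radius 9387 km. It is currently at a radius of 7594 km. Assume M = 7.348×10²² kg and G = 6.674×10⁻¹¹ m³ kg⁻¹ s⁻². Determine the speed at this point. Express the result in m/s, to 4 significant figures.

μ = GM = 6.674×10⁻¹¹ × 7.348×10²² = 4.904×10¹² m³/s².
Semi-major axis a = (r_p + r_a)/2 = 5606.5 km = 5.606×10⁶ m.
Vis-viva: v² = μ(2/r − 1/a) = 4.904×10¹² × (2.634×10⁻⁷ − 1.784×10⁻⁷) = 4.169×10⁵ m²/s².
v = 645.6 m/s.

v ≈ 645.6 m/s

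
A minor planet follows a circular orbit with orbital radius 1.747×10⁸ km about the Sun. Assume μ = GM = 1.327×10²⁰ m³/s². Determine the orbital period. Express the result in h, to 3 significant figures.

r = 1.747×10⁸ km = 1.747×10¹¹ m.
Kepler's third law: T = 2π√(r³/μ) = 2π√((1.747×10¹¹)³ / 1.327×10²⁰).
r³/μ = 4.018×10¹³ s², so T = 2π × 6.339×10⁶ = 3.983×10⁷ s.
Converting: 3.983×10⁷ s ÷ 3600 = 11060 h.

T ≈ 11100 h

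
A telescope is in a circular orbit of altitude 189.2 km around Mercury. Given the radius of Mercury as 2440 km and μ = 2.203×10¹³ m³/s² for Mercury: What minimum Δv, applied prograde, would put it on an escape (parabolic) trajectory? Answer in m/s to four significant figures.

r = 2440 + 189.2 = 2629.2 km = 2.6292×10⁶ m.
Circular speed v_c = √(μ/r) = 2895 m/s.
Escape speed v_esc = √(2μ/r) = √2 × v_c = 4094 m/s.
Δv = v_esc − v_c = 1199 m/s.

Δv ≈ 1199 m/s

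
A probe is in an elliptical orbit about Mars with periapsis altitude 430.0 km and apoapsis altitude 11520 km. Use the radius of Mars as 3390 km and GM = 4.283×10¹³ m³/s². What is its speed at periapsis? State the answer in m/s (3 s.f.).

r_p = 3390 + 430.0 = 3820.0 km = 3.8200×10⁶ m.
r_a = 3390 + 11520 = 14910 km = 1.4910×10⁷ m.
Semi-major axis a = (r_p + r_a)/2 = 9365.0 km = 9.365×10⁶ m.
Vis-viva: v² = μ(2/r − 1/a) = 4.283×10¹³ × (5.236×10⁻⁷ − 1.068×10⁻⁷) = 1.785×10⁷ m²/s².
v = 4225 m/s.

v ≈ 4230 m/s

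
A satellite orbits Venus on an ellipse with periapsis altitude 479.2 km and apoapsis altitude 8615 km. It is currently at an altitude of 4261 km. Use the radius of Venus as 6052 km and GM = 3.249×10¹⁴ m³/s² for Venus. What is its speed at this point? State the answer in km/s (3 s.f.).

v ≈ 5.69 km/s

r_p = 6052 + 479.2 = 6531.2 km = 6.5312×10⁶ m.
r_a = 6052 + 8615 = 14667 km = 1.4667×10⁷ m.
r = 6052 + 4261 = 10313 km = 1.031×10⁷ m.
Semi-major axis a = (r_p + r_a)/2 = 10599 km = 1.060×10⁷ m.
Vis-viva: v² = μ(2/r − 1/a) = 3.249×10¹⁴ × (1.939×10⁻⁷ − 9.435×10⁻⁸) = 3.235×10⁷ m²/s².
v = 5688 m/s = 5.688 km/s.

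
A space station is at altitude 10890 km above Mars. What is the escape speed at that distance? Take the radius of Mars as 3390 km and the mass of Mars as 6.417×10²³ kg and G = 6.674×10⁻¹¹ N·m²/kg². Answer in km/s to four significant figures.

v_esc ≈ 2.449 km/s

μ = GM = 6.674×10⁻¹¹ × 6.417×10²³ = 4.283×10¹³ m³/s².
r = 3390 + 10890 = 14280 km = 1.4280×10⁷ m.
Escape speed v_esc = √(2μ/r) = √(2 × 4.283×10¹³ / 1.428×10⁷) = √(5.998×10⁶) = 2449 m/s.
= 2.449 km/s.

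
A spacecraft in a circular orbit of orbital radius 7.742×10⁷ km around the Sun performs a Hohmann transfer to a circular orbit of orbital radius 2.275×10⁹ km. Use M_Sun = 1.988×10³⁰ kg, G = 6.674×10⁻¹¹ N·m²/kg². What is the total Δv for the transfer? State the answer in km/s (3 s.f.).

μ = GM = 6.674×10⁻¹¹ × 1.988×10³⁰ = 1.327×10²⁰ m³/s².
r₁ = 7.742×10⁷ km = 7.742×10¹⁰ m.
r₂ = 2.275×10⁹ km = 2.275×10¹² m.
Transfer ellipse a_t = (r₁ + r₂)/2 = 1.176×10¹² m.
At r₁: circular v_c1 = √(μ/r₁) = 41400 m/s; transfer-perihelion v_p = √[μ(2/r₁ − 1/a_t)] = 57570 m/s.
Δv₁ = v_p − v_c1 = 16180 m/s.
At r₂: circular v_c2 = √(μ/r₂) = 7637 m/s; transfer-aphelion v_a = √[μ(2/r₂ − 1/a_t)] = 1959 m/s.
Δv₂ = v_c2 − v_a = 5678 m/s.
Total Δv = Δv₁ + Δv₂ = 21850 m/s = 21.85 km/s.

Δv_total ≈ 21.9 km/s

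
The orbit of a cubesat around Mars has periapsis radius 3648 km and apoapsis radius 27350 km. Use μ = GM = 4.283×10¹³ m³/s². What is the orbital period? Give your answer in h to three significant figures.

Semi-major axis a = (r_p + r_a)/2 = (3648.0 + 27350)/2 = 15499 km = 1.550×10⁷ m.
By Kepler's third law T = 2π√(a³/μ) = 2π × 9.324×10³ = 5.858×10⁴ s.
= 16.27 h.

T ≈ 16.3 h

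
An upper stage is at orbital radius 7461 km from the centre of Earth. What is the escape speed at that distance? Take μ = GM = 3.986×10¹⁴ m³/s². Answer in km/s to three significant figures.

r = 7461 km = 7.461×10⁶ m.
Escape speed v_esc = √(2μ/r) = √(2 × 3.986×10¹⁴ / 7.461×10⁶) = √(1.068×10⁸) = 10340 m/s.
= 10.34 km/s.

v_esc ≈ 10.3 km/s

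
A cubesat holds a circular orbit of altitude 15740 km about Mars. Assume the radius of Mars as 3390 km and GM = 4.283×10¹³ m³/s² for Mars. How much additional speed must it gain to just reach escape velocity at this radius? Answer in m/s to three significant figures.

Δv ≈ 620 m/s

r = 3390 + 15740 = 19130 km = 1.9130×10⁷ m.
Circular speed v_c = √(μ/r) = 1496 m/s.
Escape speed v_esc = √(2μ/r) = √2 × v_c = 2116 m/s.
Δv = v_esc − v_c = 619.8 m/s.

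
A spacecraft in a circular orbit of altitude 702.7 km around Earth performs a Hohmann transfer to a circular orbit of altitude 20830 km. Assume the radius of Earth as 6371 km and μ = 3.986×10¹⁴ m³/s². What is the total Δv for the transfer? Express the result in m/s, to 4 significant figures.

Δv_total ≈ 3319 m/s

r₁ = 6371 + 702.7 = 7073.7 km = 7.0737×10⁶ m.
r₂ = 6371 + 20830 = 27201 km = 2.7201×10⁷ m.
Transfer ellipse a_t = (r₁ + r₂)/2 = 1.714×10⁷ m.
At r₁: circular v_c1 = √(μ/r₁) = 7507 m/s; transfer-perigee v_p = √[μ(2/r₁ − 1/a_t)] = 9457 m/s.
Δv₁ = v_p − v_c1 = 1951 m/s.
At r₂: circular v_c2 = √(μ/r₂) = 3828 m/s; transfer-apogee v_a = √[μ(2/r₂ − 1/a_t)] = 2459 m/s.
Δv₂ = v_c2 − v_a = 1369 m/s.
Total Δv = Δv₁ + Δv₂ = 3319 m/s.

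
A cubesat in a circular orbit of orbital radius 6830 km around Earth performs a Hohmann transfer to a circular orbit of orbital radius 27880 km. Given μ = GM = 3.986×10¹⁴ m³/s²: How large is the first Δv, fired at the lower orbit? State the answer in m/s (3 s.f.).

Δv ≈ 2040 m/s

r₁ = 6830 km = 6.830×10⁶ m.
r₂ = 27880 km = 2.788×10⁷ m.
Transfer ellipse a_t = (r₁ + r₂)/2 = 1.736×10⁷ m.
At r₁: circular v_c1 = √(μ/r₁) = 7639 m/s; transfer-perigee v_p = √[μ(2/r₁ − 1/a_t)] = 9683 m/s.
Δv₁ = v_p − v_c1 = 2043 m/s.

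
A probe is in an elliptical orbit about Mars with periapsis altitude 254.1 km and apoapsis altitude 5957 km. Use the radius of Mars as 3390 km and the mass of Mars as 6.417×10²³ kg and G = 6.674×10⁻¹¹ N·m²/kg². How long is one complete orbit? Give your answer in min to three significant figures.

μ = GM = 6.674×10⁻¹¹ × 6.417×10²³ = 4.283×10¹³ m³/s².
r_p = 3390 + 254.1 = 3644.1 km = 3.6441×10⁶ m.
r_a = 3390 + 5957 = 9347.0 km = 9.3470×10⁶ m.
Semi-major axis a = (r_p + r_a)/2 = (3644.1 + 9347.0)/2 = 6495.6 km = 6.496×10⁶ m.
By Kepler's third law T = 2π√(a³/μ) = 2π × 2.530×10³ = 1.589×10⁴ s.
= 264.9 min.

T ≈ 265 min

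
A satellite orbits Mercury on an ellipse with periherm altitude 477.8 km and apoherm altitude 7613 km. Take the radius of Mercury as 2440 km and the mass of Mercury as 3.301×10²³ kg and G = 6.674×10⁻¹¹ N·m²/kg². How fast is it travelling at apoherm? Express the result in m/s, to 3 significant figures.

μ = GM = 6.674×10⁻¹¹ × 3.301×10²³ = 2.203×10¹³ m³/s².
r_p = 2440 + 477.8 = 2917.8 km = 2.9178×10⁶ m.
r_a = 2440 + 7613 = 10053 km = 1.0053×10⁷ m.
Semi-major axis a = (r_p + r_a)/2 = 6485.4 km = 6.485×10⁶ m.
Vis-viva: v² = μ(2/r − 1/a) = 2.203×10¹³ × (1.989×10⁻⁷ − 1.542×10⁻⁷) = 9.859×10⁵ m²/s².
v = 993.0 m/s.

v ≈ 993 m/s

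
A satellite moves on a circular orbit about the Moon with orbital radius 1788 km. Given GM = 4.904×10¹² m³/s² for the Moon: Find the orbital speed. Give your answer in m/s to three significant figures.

r = 1788 km = 1.788×10⁶ m.
For a circular orbit v = √(μ/r) = √(4.904×10¹² / 1.788×10⁶) = √(2.743×10⁶) = 1656 m/s.

v ≈ 1660 m/s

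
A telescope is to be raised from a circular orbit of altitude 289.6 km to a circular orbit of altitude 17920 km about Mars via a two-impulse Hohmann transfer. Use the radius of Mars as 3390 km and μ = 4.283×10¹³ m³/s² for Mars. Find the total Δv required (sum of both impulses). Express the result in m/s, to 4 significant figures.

r₁ = 3390 + 289.6 = 3679.6 km = 3.6796×10⁶ m.
r₂ = 3390 + 17920 = 21310 km = 2.1310×10⁷ m.
Transfer ellipse a_t = (r₁ + r₂)/2 = 1.249×10⁷ m.
At r₁: circular v_c1 = √(μ/r₁) = 3412 m/s; transfer-periapsis v_p = √[μ(2/r₁ − 1/a_t)] = 4456 m/s.
Δv₁ = v_p − v_c1 = 1044 m/s.
At r₂: circular v_c2 = √(μ/r₂) = 1418 m/s; transfer-apoapsis v_a = √[μ(2/r₂ − 1/a_t)] = 769.3 m/s.
Δv₂ = v_c2 − v_a = 648.4 m/s.
Total Δv = Δv₁ + Δv₂ = 1692 m/s.

Δv_total ≈ 1692 m/s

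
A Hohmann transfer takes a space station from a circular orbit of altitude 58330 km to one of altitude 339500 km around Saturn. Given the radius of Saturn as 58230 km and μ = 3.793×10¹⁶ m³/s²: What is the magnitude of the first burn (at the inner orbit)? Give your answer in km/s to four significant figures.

r₁ = 58230 + 58330 = 116560 km = 1.1656×10⁸ m.
r₂ = 58230 + 339500 = 397730 km = 3.9773×10⁸ m.
Transfer ellipse a_t = (r₁ + r₂)/2 = 2.571×10⁸ m.
At r₁: circular v_c1 = √(μ/r₁) = 18040 m/s; transfer-perikrone v_p = √[μ(2/r₁ − 1/a_t)] = 22430 m/s.
Δv₁ = v_p − v_c1 = 4396 m/s.
= 4.396 km/s.

Δv ≈ 4.396 km/s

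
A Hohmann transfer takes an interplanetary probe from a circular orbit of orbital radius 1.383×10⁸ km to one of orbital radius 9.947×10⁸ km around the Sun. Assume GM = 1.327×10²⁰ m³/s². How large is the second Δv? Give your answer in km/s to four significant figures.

Δv ≈ 5.843 km/s

r₁ = 1.383×10⁸ km = 1.383×10¹¹ m.
r₂ = 9.947×10⁸ km = 9.947×10¹¹ m.
Transfer ellipse a_t = (r₁ + r₂)/2 = 5.665×10¹¹ m.
At r₁: circular v_c1 = √(μ/r₁) = 30980 m/s; transfer-perihelion v_p = √[μ(2/r₁ − 1/a_t)] = 41050 m/s.
At r₂: circular v_c2 = √(μ/r₂) = 11550 m/s; transfer-aphelion v_a = √[μ(2/r₂ − 1/a_t)] = 5707 m/s.
Δv₂ = v_c2 − v_a = 5843 m/s.
= 5.843 km/s.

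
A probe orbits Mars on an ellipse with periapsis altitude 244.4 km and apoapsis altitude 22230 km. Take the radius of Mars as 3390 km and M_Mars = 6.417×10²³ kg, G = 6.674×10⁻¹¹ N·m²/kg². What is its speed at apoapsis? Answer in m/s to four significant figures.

μ = GM = 6.674×10⁻¹¹ × 6.417×10²³ = 4.283×10¹³ m³/s².
r_p = 3390 + 244.4 = 3634.4 km = 3.6344×10⁶ m.
r_a = 3390 + 22230 = 25620 km = 2.5620×10⁷ m.
Semi-major axis a = (r_p + r_a)/2 = 14627 km = 1.463×10⁷ m.
Vis-viva: v² = μ(2/r − 1/a) = 4.283×10¹³ × (7.806×10⁻⁸ − 6.837×10⁻⁸) = 4.153×10⁵ m²/s².
v = 644.5 m/s.

v ≈ 644.5 m/s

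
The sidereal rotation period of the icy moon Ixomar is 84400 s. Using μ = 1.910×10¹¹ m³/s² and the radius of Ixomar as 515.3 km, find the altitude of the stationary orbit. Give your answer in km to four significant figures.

h_sync ≈ 2739 km

A synchronous orbit has period T, so by Kepler's third law a = (μT²/4π²)^(1/3).
μT²/4π² = 1.910×10¹¹ × (8.440×10⁴)² / 39.48 = 3.446×10¹⁹ m³.
a = 3.254×10⁶ m = 3254.3 km.
Altitude h = a − R = 3254.3 − 515.3 = 2739.0 km.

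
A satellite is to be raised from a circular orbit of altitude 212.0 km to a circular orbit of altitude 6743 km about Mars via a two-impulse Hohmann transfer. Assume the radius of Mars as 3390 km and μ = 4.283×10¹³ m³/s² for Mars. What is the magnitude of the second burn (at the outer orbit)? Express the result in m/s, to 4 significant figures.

r₁ = 3390 + 212.0 = 3602.0 km = 3.6020×10⁶ m.
r₂ = 3390 + 6743 = 10133 km = 1.0133×10⁷ m.
Transfer ellipse a_t = (r₁ + r₂)/2 = 6.868×10⁶ m.
At r₁: circular v_c1 = √(μ/r₁) = 3448 m/s; transfer-periapsis v_p = √[μ(2/r₁ − 1/a_t)] = 4189 m/s.
At r₂: circular v_c2 = √(μ/r₂) = 2056 m/s; transfer-apoapsis v_a = √[μ(2/r₂ − 1/a_t)] = 1489 m/s.
Δv₂ = v_c2 − v_a = 567.0 m/s.

Δv ≈ 567.0 m/s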